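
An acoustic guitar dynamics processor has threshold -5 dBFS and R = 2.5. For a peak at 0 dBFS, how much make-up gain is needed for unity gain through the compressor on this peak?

3 dB

Without make-up, output = threshold + overshoot/2.5 = -5 + 2 = -3 dBFS.
Gap to target: 3 dB.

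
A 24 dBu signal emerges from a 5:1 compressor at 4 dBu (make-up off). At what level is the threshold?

Gain reduction = 24 − 4 = 20 dB; output overshoot = GR / (R − 1) = 20 / 4 = 5 dB.
Threshold = output − output overshoot = 4 − 5 = -1 dBu.

-1 dBu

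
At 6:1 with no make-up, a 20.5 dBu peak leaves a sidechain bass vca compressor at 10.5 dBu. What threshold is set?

8.5 dBu

Let T be the threshold. Output overshoot = (input overshoot)/R, so 10.5 − T = (20.5 − T)/6.
6·(10.5 − T) = 20.5 − T → 5·T = 63 − 20.5 = 42.5.
T = 42.5/5 = 8.5 dBu.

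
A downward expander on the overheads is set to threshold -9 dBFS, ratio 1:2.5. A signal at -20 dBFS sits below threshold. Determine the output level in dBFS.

-36.5 dBFS

Undershoot = (-9) − (-20) = 11 dB.
At 1:2.5, that expands to 27.5 dB under threshold.
Output = -9 − 27.5 = -36.5 dBFS.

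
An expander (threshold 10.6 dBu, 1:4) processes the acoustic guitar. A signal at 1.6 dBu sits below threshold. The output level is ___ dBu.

Undershoot = 10.6 − 1.6 = 9 dB.
At 1:4, that expands to 36 dB under threshold.
Output = 10.6 − 36 = -25.4 dBu.

-25.4 dBu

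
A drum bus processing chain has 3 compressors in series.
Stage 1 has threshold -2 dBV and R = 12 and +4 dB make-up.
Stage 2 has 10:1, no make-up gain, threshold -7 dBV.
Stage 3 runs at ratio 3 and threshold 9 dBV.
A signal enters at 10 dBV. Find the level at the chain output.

Stage 1: 10 dBV is 12 dB over -2 dBV; at 12:1 that becomes 1 dB over, giving -1 dBV; +4 dB make-up → 3 dBV.
Stage 2: overshoot 10 dB → 10/10 = 1 dB → -6 dBV.
Stage 3: below threshold (-6 ≤ 9); passes unchanged; output -6 dBV.

-6 dBV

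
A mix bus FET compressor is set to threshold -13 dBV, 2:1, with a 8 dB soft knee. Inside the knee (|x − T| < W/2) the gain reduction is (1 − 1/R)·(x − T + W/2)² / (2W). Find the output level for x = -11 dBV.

-12.125 dBV

x − T + W/2 = -11 − (-13) + 4 = 6.
GR = (1 − 1/2) × 6² / 16 = 0.5 × 36 / 16 = 1.125 dB.
Output = -11 − 1.125 = -12.125 dBV.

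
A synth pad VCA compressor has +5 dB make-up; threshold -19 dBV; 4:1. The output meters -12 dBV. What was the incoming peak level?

Before make-up, the level was -12 − 5 = -17 dBV.
Post-compression overshoot = -17 − (-19) = 2 dB.
Before 4:1 compression the overshoot was 2 × 4 = 8 dB, so input = -19 + 8 = -11 dBV.

-11 dBV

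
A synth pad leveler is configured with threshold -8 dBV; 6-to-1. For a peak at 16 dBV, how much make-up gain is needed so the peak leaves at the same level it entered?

Overshoot 24 dB → 24/6 = 4 dB after compression, so the compressed level is -8 + 4 = -4 dBV.
Make-up = target − compressed = 16 − (-4) = 20 dB.

20 dB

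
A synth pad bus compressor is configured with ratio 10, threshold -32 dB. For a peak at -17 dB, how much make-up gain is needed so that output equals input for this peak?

Without make-up, output = threshold + overshoot/10 = -32 + 1.5 = -30.5 dB.
Gap to target: 13.5 dB.

13.5 dB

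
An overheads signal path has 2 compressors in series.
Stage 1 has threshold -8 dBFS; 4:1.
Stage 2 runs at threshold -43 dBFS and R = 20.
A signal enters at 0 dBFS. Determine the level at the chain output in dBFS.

-41.15 dBFS

Stage 1: overshoot 8 dB → 8/4 = 2 dB → -6 dBFS.
Stage 2: 37 dB above -43 dBFS, reduced 20:1 to 1.85 dB above → -41.15 dBFS.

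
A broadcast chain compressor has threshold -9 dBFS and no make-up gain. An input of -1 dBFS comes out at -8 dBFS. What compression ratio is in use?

8:1

Input overshoot = -1 − (-9) = 8 dB; output overshoot = -8 − (-9) = 1 dB.
Ratio = 8 / 1 = 8.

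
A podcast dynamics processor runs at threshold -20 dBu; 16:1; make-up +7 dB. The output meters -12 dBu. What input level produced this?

-4 dBu

Before make-up, the level was -12 − 7 = -19 dBu.
That's 1 dB above the -20 dBu threshold.
Undo the ratio: input overshoot = 1 × 16 = 16 dB, giving input = -4 dBu.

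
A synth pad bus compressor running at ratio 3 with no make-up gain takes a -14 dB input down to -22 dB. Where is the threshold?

Input is 12 dB above T (since output overshoot × R = input overshoot: (-22 − T)·3 = -14 − T gives T = -26 dB).
Check: -26 + (-14 − (-26))/3 = -26 + 4 = -22 dB. ✓

-26 dB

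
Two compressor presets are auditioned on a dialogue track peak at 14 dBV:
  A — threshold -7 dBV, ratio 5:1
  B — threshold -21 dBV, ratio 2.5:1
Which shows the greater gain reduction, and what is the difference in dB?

B, by 4.2 dB

A: 21 dB over, compressed to 4.2 dB over, so 16.8 dB of GR.
B: 35 dB over, compressed to 14 dB over, so 21 dB of GR.
B reduces 4.2 dB more.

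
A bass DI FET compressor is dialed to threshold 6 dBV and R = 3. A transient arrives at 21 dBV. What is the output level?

Overshoot: 21 − 6 = 15 dB.
3:1 compression reduces that to 15/3 = 5 dB over.
That puts the output at 11 dBV.

11 dBV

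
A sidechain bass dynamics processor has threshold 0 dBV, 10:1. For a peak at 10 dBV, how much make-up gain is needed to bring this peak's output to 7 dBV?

6 dB

The peak compresses to 0 + 10/10 = 1 dBV.
To reach 7 dBV requires 7 − 1 = 6 dB of make-up.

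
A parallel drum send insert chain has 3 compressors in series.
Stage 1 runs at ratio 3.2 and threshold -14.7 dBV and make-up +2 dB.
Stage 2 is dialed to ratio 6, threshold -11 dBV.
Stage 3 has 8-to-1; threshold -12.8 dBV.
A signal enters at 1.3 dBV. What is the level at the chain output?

Stage 1: overshoot 16 dB → 16/3.2 = 5 dB → -9.7 dBV; +2 dB make-up → -7.7 dBV.
Stage 2: 3.3 dB above -11 dBV, reduced 6:1 to 0.55 dB above → -10.45 dBV.
Stage 3: -10.45 dBV is 2.35 dB over -12.8 dBV; at 8:1 that becomes 0.29375 dB over, giving -12.50625 dBV.

-12.50625 dBV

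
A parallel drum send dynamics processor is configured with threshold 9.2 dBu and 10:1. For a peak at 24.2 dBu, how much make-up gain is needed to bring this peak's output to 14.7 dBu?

Overshoot 15 dB → 15/10 = 1.5 dB after compression, so the compressed level is 9.2 + 1.5 = 10.7 dBu.
Make-up = target − compressed = 14.7 − 10.7 = 4 dB.

4 dB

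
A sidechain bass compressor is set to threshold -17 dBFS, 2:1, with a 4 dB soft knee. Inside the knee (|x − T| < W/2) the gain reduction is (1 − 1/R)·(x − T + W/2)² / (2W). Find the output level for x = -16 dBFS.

-16.5625 dBFS

x − T + W/2 = -16 − (-17) + 2 = 3.
GR = (1 − 1/2) × 3² / 8 = 0.5 × 9 / 8 = 0.5625 dB.
Output = -16 − 0.5625 = -16.5625 dBFS.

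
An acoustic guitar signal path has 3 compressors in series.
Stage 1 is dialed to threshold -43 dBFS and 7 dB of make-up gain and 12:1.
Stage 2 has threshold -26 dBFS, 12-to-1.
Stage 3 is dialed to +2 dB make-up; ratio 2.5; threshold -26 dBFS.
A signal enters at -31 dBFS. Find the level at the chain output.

Stage 1: 12 dB above -43 dBFS, reduced 12:1 to 1 dB above → -42 dBFS; +7 dB make-up → -35 dBFS.
Stage 2: -35 dBFS is at or below the -26 dBFS threshold — no compression; output -35 dBFS.
Stage 3: below threshold (-35 ≤ -26); passes unchanged; make-up brings it to -33 dBFS.

-33 dBFS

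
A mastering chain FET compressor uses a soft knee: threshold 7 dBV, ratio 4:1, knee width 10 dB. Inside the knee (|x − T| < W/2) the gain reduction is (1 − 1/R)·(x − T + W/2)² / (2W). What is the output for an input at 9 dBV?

x − T + W/2 = 9 − 7 + 5 = 7.
GR = (1 − 1/4) × 7² / 20 = 0.75 × 49 / 20 = 1.8375 dB.
Output = 9 − 1.8375 = 7.1625 dBV.

7.1625 dBV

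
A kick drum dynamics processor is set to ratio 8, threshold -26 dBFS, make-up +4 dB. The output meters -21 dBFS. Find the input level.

-18 dBFS

Stripping the +4 dB make-up gives -25 dBFS at the gain stage.
That's 1 dB above the -26 dBFS threshold.
Input overshoot = R × output overshoot = 8 dB → input = -26 + 8 = -18 dBFS.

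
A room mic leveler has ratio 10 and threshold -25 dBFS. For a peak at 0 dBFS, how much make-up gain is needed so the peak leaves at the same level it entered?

22.5 dB

The peak compresses to -25 + 25/10 = -22.5 dBFS.
To reach 0 dBFS requires 0 − (-22.5) = 22.5 dB of make-up.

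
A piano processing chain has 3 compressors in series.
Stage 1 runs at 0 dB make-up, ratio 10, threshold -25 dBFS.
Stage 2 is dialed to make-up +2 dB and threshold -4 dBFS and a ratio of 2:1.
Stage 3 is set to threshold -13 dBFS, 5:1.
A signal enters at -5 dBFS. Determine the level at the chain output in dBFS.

-21 dBFS

Stage 1: -5 dBFS is 20 dB over -25 dBFS; at 10:1 that becomes 2 dB over, giving -23 dBFS.
Stage 2: -23 dBFS is at or below the -4 dBFS threshold — no compression; make-up brings it to -21 dBFS.
Stage 3: -21 dBFS is at or below the -13 dBFS threshold — no compression; output -21 dBFS.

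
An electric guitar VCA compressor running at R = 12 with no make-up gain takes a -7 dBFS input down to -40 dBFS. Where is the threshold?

Let T be the threshold. Output overshoot = (input overshoot)/R, so -40 − T = (-7 − T)/12.
12·(-40 − T) = -7 − T → 11·T = -480 − (-7) = -473.
T = -473/11 = -43 dBFS.

-43 dBFS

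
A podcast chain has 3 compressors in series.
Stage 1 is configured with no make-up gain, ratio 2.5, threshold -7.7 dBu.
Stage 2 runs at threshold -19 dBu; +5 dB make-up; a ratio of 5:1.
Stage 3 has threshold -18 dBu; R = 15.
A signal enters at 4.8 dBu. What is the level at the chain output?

-17.516 dBu

Stage 1: 12.5 dB above -7.7 dBu, reduced 2.5:1 to 5 dB above → -2.7 dBu.
Stage 2: 16.3 dB above -19 dBu, reduced 5:1 to 3.26 dB above → -15.74 dBu; +5 dB make-up → -10.74 dBu.
Stage 3: overshoot 7.26 dB → 7.26/15 = 0.484 dB → -17.516 dBu.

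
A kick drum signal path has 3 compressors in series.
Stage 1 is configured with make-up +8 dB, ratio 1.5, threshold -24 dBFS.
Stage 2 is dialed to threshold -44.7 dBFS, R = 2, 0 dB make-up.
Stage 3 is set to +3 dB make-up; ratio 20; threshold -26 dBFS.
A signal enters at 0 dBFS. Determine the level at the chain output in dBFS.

Stage 1: 24 dB above -24 dBFS, reduced 1.5:1 to 16 dB above → -8 dBFS; +8 dB make-up → 0 dBFS.
Stage 2: 0 dBFS is 44.7 dB over -44.7 dBFS; at 2:1 that becomes 22.35 dB over, giving -22.35 dBFS.
Stage 3: overshoot 3.65 dB → 3.65/20 = 0.1825 dB → -25.8175 dBFS; +3 dB make-up → -22.8175 dBFS.

-22.8175 dBFS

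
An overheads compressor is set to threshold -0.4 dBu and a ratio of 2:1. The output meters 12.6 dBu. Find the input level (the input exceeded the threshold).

Post-compression overshoot = 12.6 − (-0.4) = 13 dB.
Before 2:1 compression the overshoot was 13 × 2 = 26 dB, so input = -0.4 + 26 = 25.6 dBu.

25.6 dBu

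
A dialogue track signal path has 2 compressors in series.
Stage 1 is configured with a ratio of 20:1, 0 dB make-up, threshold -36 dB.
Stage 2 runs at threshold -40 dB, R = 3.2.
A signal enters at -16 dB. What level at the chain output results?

-38.4375 dB

Stage 1: -16 dB is 20 dB over -36 dB; at 20:1 that becomes 1 dB over, giving -35 dB.
Stage 2: 5 dB above -40 dB, reduced 3.2:1 to 1.5625 dB above → -38.4375 dB.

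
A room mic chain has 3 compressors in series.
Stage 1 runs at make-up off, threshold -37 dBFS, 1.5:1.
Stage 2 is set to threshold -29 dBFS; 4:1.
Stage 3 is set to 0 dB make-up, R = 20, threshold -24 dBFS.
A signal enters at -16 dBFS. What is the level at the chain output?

-27.5 dBFS

Stage 1: -16 dBFS is 21 dB over -37 dBFS; at 1.5:1 that becomes 14 dB over, giving -23 dBFS.
Stage 2: -23 dBFS is 6 dB over -29 dBFS; at 4:1 that becomes 1.5 dB over, giving -27.5 dBFS.
Stage 3: -27.5 dBFS ≤ -24 dBFS, so stage 3 doesn't engage; output -27.5 dBFS.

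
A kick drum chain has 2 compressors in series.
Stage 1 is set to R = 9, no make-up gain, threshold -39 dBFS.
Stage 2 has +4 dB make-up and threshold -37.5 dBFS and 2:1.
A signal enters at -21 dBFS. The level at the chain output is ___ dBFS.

Stage 1: overshoot 18 dB → 18/9 = 2 dB → -37 dBFS.
Stage 2: overshoot 0.5 dB → 0.5/2 = 0.25 dB → -37.25 dBFS; +4 dB make-up → -33.25 dBFS.

-33.25 dBFS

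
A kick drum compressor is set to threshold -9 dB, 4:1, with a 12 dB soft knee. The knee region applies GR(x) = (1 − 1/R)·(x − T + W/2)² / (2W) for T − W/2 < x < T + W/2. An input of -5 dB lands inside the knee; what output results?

x − T + W/2 = -5 − (-9) + 6 = 10.
GR = (1 − 1/4) × 10² / 24 = 0.75 × 100 / 24 = 3.125 dB.
Output = -5 − 3.125 = -8.125 dB.

-8.125 dB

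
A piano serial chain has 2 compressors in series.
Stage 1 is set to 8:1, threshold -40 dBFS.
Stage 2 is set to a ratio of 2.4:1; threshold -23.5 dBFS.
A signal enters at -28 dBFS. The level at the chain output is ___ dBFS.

Stage 1: 12 dB above -40 dBFS, reduced 8:1 to 1.5 dB above → -38.5 dBFS.
Stage 2: below threshold (-38.5 ≤ -23.5); passes unchanged; output -38.5 dBFS.

-38.5 dBFS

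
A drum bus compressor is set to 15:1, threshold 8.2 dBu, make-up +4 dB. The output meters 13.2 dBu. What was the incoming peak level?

23.2 dBu

Stripping the +4 dB make-up gives 9.2 dBu at the gain stage.
Post-compression overshoot = 9.2 − 8.2 = 1 dB.
Before 15:1 compression the overshoot was 1 × 15 = 15 dB, so input = 8.2 + 15 = 23.2 dBu.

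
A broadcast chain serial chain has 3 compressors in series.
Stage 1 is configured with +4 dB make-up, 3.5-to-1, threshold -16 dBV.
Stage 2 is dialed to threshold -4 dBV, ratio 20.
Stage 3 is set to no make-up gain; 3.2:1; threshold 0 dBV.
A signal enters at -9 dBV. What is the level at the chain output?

Stage 1: overshoot 7 dB → 7/3.5 = 2 dB → -14 dBV; +4 dB make-up → -10 dBV.
Stage 2: below threshold (-10 ≤ -4); passes unchanged; output -10 dBV.
Stage 3: below threshold (-10 ≤ 0); passes unchanged; output -10 dBV.

-10 dBV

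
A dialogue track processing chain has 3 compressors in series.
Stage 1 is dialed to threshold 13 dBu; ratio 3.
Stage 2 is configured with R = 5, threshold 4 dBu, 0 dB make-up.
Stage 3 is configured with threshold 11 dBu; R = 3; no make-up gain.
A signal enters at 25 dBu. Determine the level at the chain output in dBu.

Stage 1: 25 dBu is 12 dB over 13 dBu; at 3:1 that becomes 4 dB over, giving 17 dBu.
Stage 2: 17 dBu is 13 dB over 4 dBu; at 5:1 that becomes 2.6 dB over, giving 6.6 dBu.
Stage 3: below threshold (6.6 ≤ 11); passes unchanged; output 6.6 dBu.

6.6 dBu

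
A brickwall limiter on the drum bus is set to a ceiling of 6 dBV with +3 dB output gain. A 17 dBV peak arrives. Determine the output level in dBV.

9 dBV

At ∞:1, everything above 6 dBV is held at the ceiling.
Output gain then adds 3 dB: 6 + 3 = 9 dBV.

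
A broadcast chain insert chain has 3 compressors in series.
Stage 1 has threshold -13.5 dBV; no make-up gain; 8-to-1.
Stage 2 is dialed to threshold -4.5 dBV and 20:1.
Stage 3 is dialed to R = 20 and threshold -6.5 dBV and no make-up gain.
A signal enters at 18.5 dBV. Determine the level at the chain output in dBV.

Stage 1: 18.5 dBV is 32 dB over -13.5 dBV; at 8:1 that becomes 4 dB over, giving -9.5 dBV.
Stage 2: -9.5 dBV is at or below the -4.5 dBV threshold — no compression; output -9.5 dBV.
Stage 3: -9.5 dBV ≤ -6.5 dBV, so stage 3 doesn't engage; output -9.5 dBV.

-9.5 dBV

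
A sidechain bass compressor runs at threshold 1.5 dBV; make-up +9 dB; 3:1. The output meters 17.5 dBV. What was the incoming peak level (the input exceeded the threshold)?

Stripping the +9 dB make-up gives 8.5 dBV at the gain stage.
The compressed level sits 8.5 − 1.5 = 7 dB over threshold.
Input overshoot = R × output overshoot = 21 dB → input = 1.5 + 21 = 22.5 dBV.

22.5 dBV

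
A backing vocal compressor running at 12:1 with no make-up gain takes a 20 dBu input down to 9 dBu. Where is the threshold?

Let T be the threshold. Output overshoot = (input overshoot)/R, so 9 − T = (20 − T)/12.
12·(9 − T) = 20 − T → 11·T = 108 − 20 = 88.
T = 88/11 = 8 dBu.

8 dBu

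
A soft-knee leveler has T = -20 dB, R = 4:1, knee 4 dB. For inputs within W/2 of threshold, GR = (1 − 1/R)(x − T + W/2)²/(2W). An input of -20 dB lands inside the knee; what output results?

x − T + W/2 = -20 − (-20) + 2 = 2.
GR = (1 − 1/4) × 2² / 8 = 0.75 × 4 / 8 = 0.375 dB.
Output = -20 − 0.375 = -20.375 dB.

-20.375 dB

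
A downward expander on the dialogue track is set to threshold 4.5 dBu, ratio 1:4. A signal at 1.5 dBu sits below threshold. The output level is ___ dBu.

-7.5 dBu

The input is 3 dB below the 4.5 dBu threshold.
A 1:4 expander multiplies undershoot by 4: 3 × 4 = 12 dB below threshold.
Output = 4.5 − 12 = -7.5 dBu.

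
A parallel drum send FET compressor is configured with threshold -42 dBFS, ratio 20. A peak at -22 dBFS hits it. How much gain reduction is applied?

-22 dBFS exceeds the threshold by 20 dB.
A 20:1 ratio leaves 1 dB of that excess.
Gain reduction = 20 − 1 = 19 dB.

19 dB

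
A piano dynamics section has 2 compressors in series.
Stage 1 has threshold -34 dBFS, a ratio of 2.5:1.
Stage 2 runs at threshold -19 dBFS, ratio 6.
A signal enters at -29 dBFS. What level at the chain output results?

Stage 1: 5 dB above -34 dBFS, reduced 2.5:1 to 2 dB above → -32 dBFS.
Stage 2: -32 dBFS ≤ -19 dBFS, so stage 2 doesn't engage; output -32 dBFS.

-32 dBFS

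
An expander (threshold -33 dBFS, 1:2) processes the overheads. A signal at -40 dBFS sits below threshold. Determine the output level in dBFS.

-47 dBFS

Undershoot = (-33) − (-40) = 7 dB.
At 1:2, that expands to 14 dB under threshold.
Output = -33 − 14 = -47 dBFS.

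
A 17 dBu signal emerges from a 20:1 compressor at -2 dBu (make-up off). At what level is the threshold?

Gain reduction = 17 − (-2) = 19 dB; output overshoot = GR / (R − 1) = 19 / 19 = 1 dB.
Threshold = output − output overshoot = -2 − 1 = -3 dBu.

-3 dBu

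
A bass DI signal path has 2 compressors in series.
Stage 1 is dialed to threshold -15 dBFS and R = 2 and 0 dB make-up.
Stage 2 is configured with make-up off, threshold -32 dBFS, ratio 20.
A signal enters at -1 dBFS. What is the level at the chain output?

-30.8 dBFS

Stage 1: -1 dBFS is 14 dB over -15 dBFS; at 2:1 that becomes 7 dB over, giving -8 dBFS.
Stage 2: -8 dBFS is 24 dB over -32 dBFS; at 20:1 that becomes 1.2 dB over, giving -30.8 dBFS.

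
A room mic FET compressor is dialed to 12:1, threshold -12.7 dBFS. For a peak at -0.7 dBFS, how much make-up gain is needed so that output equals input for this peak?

11 dB

Overshoot 12 dB → 12/12 = 1 dB after compression, so the compressed level is -12.7 + 1 = -11.7 dBFS.
Make-up = target − compressed = -0.7 − (-11.7) = 11 dB.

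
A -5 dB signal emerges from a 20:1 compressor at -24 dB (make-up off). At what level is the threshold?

Gain reduction = -5 − (-24) = 19 dB; output overshoot = GR / (R − 1) = 19 / 19 = 1 dB.
Threshold = output − output overshoot = -24 − 1 = -25 dB.

-25 dB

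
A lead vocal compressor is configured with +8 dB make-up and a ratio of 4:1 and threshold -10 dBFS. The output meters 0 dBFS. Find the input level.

-2 dBFS

Before make-up, the level was 0 − 8 = -8 dBFS.
Post-compression overshoot = -8 − (-10) = 2 dB.
Before 4:1 compression the overshoot was 2 × 4 = 8 dB, so input = -10 + 8 = -2 dBFS.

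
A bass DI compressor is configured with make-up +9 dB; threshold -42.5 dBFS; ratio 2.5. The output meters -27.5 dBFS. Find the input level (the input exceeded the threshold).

-27.5 dBFS

Remove make-up: -27.5 − 9 = -36.5 dBFS.
That's 6 dB above the -42.5 dBFS threshold.
Before 2.5:1 compression the overshoot was 6 × 2.5 = 15 dB, so input = -42.5 + 15 = -27.5 dBFS.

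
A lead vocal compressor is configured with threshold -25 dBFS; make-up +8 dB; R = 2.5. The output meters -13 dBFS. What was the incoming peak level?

-15 dBFS

Remove make-up: -13 − 8 = -21 dBFS.
That's 4 dB above the -25 dBFS threshold.
Input overshoot = R × output overshoot = 10 dB → input = -25 + 10 = -15 dBFS.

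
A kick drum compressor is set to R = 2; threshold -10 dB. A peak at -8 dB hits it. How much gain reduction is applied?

-8 dB exceeds the threshold by 2 dB.
A 2:1 ratio leaves 1 dB of that excess.
Gain reduction = 2 − 1 = 1 dB.

1 dB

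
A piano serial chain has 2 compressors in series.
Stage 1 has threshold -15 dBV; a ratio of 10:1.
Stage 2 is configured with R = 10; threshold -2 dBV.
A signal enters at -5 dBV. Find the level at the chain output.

-14 dBV

Stage 1: -5 dBV is 10 dB over -15 dBV; at 10:1 that becomes 1 dB over, giving -14 dBV.
Stage 2: below threshold (-14 ≤ -2); passes unchanged; output -14 dBV.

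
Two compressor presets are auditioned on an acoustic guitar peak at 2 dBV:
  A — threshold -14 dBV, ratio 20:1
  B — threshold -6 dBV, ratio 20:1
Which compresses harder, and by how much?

A, by 7.6 dB

A: 16 dB over, compressed to 0.8 dB over, so 15.2 dB of GR.
B: 8 dB over, compressed to 0.4 dB over, so 7.6 dB of GR.
Difference: 7.6 dB in favour of A.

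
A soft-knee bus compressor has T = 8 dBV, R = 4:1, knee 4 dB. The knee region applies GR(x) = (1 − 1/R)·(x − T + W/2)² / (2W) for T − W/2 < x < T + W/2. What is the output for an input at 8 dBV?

x − T + W/2 = 8 − 8 + 2 = 2.
GR = (1 − 1/4) × 2² / 8 = 0.75 × 4 / 8 = 0.375 dB.
Output = 8 − 0.375 = 7.625 dBV.

7.625 dBV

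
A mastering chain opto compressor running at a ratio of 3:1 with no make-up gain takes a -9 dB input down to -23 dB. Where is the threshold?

-30 dB

Input is 21 dB above T (since output overshoot × R = input overshoot: (-23 − T)·3 = -9 − T gives T = -30 dB).
Check: -30 + (-9 − (-30))/3 = -30 + 7 = -23 dB. ✓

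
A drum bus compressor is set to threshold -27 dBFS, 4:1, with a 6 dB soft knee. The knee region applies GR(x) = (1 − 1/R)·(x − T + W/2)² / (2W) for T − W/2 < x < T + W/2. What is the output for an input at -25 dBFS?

-26.5625 dBFS

x − T + W/2 = -25 − (-27) + 3 = 5.
GR = (1 − 1/4) × 5² / 12 = 0.75 × 25 / 12 = 1.5625 dB.
Output = -25 − 1.5625 = -26.5625 dBFS.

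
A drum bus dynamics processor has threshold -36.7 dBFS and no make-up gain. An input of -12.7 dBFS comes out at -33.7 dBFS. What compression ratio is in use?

8:1

Input overshoot = -12.7 − (-36.7) = 24 dB; output overshoot = -33.7 − (-36.7) = 3 dB.
Ratio = 24 / 3 = 8.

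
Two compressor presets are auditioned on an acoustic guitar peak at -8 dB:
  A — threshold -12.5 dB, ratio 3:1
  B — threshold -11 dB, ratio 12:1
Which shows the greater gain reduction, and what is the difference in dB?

A, by 0.25 dB

A: 4.5 dB over, compressed to 1.5 dB over, so 3 dB of GR.
B: 3 dB over, compressed to 0.25 dB over, so 2.75 dB of GR.
A reduces 0.25 dB more.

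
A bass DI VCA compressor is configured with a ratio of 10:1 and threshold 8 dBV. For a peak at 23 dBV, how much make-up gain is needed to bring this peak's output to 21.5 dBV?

Overshoot 15 dB → 15/10 = 1.5 dB after compression, so the compressed level is 8 + 1.5 = 9.5 dBV.
Make-up = target − compressed = 21.5 − 9.5 = 12 dB.

12 dB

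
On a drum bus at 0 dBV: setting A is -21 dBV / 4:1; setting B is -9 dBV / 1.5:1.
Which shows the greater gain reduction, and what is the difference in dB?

A: GR = 21 − 21/4 = 15.75 dB.
B: GR = 9 − 9/1.5 = 3 dB.
A applies 12.75 dB more gain reduction.

A, by 12.75 dB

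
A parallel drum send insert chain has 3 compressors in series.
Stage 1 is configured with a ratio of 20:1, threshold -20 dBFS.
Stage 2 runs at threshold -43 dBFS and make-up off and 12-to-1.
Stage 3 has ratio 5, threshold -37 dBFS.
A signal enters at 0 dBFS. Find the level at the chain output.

-41 dBFS

Stage 1: overshoot 20 dB → 20/20 = 1 dB → -19 dBFS.
Stage 2: -19 dBFS is 24 dB over -43 dBFS; at 12:1 that becomes 2 dB over, giving -41 dBFS.
Stage 3: -41 dBFS is at or below the -37 dBFS threshold — no compression; output -41 dBFS.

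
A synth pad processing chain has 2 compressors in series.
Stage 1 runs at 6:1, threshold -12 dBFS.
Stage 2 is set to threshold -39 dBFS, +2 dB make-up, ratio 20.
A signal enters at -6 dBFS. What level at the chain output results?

Stage 1: 6 dB above -12 dBFS, reduced 6:1 to 1 dB above → -11 dBFS.
Stage 2: 28 dB above -39 dBFS, reduced 20:1 to 1.4 dB above → -37.6 dBFS; +2 dB make-up → -35.6 dBFS.

-35.6 dBFS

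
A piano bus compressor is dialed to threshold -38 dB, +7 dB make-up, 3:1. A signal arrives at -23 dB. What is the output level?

The input is 15 dB above the -38 dB threshold.
The 15 dB excess becomes 5 dB after 3:1 reduction.
Output = -38 + 5 = -33 dB; make-up adds 7 dB, giving -26 dB.

-26 dB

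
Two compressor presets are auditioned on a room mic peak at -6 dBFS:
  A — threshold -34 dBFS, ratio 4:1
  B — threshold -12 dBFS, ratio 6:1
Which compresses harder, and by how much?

A, by 16 dB

A: 28 dB over, compressed to 7 dB over, so 21 dB of GR.
B: 6 dB over, compressed to 1 dB over, so 5 dB of GR.
A applies 16 dB more gain reduction.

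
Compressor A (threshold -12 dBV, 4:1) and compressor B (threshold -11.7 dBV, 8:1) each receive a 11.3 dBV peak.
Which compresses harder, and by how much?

A: GR = 23.3 − 23.3/4 = 17.475 dB.
B: GR = 23 − 23/8 = 20.125 dB.
Difference: 2.65 dB in favour of B.

B, by 2.65 dB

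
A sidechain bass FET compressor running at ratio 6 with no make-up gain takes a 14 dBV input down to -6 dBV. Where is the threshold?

-10 dBV

Let T be the threshold. Output overshoot = (input overshoot)/R, so -6 − T = (14 − T)/6.
6·(-6 − T) = 14 − T → 5·T = -36 − 14 = -50.
T = -50/5 = -10 dBV.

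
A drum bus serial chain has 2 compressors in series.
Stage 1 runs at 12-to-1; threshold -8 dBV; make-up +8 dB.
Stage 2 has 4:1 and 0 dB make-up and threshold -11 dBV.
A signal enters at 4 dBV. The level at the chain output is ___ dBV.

-8 dBV

Stage 1: 12 dB above -8 dBV, reduced 12:1 to 1 dB above → -7 dBV; +8 dB make-up → 1 dBV.
Stage 2: 1 dBV is 12 dB over -11 dBV; at 4:1 that becomes 3 dB over, giving -8 dBV.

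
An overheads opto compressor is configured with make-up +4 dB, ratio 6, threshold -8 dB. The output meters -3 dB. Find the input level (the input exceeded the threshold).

Stripping the +4 dB make-up gives -7 dB at the gain stage.
Post-compression overshoot = -7 − (-8) = 1 dB.
Undo the ratio: input overshoot = 1 × 6 = 6 dB, giving input = -2 dB.

-2 dB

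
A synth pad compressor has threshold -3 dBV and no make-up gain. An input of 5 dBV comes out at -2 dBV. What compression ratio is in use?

Input overshoot = 5 − (-3) = 8 dB; output overshoot = -2 − (-3) = 1 dB.
Ratio = 8 / 1 = 8.

8:1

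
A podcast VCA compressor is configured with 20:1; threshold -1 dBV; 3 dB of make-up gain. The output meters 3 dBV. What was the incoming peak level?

Stripping the +3 dB make-up gives 0 dBV at the gain stage.
Post-compression overshoot = 0 − (-1) = 1 dB.
Input overshoot = R × output overshoot = 20 dB → input = -1 + 20 = 19 dBV.

19 dBV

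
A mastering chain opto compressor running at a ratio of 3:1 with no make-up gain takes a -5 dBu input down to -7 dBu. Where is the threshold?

-8 dBu

Input is 3 dB above T (since output overshoot × R = input overshoot: (-7 − T)·3 = -5 − T gives T = -8 dBu).
Check: -8 + (-5 − (-8))/3 = -8 + 1 = -7 dBu. ✓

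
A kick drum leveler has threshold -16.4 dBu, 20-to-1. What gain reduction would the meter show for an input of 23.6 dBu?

Overshoot = 23.6 − (-16.4) = 40 dB.
At 20:1, output sits 40/20 = 2 dB above threshold.
GR = overshoot in − overshoot out = 40 − 2 = 38 dB.

38 dB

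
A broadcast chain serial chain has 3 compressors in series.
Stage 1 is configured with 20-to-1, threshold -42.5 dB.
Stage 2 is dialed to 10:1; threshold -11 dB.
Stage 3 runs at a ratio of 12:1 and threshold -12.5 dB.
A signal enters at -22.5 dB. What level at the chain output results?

Stage 1: 20 dB above -42.5 dB, reduced 20:1 to 1 dB above → -41.5 dB.
Stage 2: below threshold (-41.5 ≤ -11); passes unchanged; output -41.5 dB.
Stage 3: -41.5 dB is at or below the -12.5 dB threshold — no compression; output -41.5 dB.

-41.5 dB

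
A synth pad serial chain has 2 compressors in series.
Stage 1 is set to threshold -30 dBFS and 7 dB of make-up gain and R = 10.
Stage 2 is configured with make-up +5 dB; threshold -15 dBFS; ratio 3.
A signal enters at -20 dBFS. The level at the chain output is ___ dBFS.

-17 dBFS

Stage 1: 10 dB above -30 dBFS, reduced 10:1 to 1 dB above → -29 dBFS; +7 dB make-up → -22 dBFS.
Stage 2: -22 dBFS is at or below the -15 dBFS threshold — no compression; make-up brings it to -17 dBFS.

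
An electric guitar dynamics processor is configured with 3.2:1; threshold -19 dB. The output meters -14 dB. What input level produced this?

The compressed level sits -14 − (-19) = 5 dB over threshold.
Before 3.2:1 compression the overshoot was 5 × 3.2 = 16 dB, so input = -19 + 16 = -3 dB.

-3 dB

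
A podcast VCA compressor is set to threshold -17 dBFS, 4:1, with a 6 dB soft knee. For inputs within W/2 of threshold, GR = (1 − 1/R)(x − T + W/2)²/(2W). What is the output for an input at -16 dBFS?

x − T + W/2 = -16 − (-17) + 3 = 4.
GR = (1 − 1/4) × 4² / 12 = 0.75 × 16 / 12 = 1 dB.
Output = -16 − 1 = -17 dBFS.

-17 dBFS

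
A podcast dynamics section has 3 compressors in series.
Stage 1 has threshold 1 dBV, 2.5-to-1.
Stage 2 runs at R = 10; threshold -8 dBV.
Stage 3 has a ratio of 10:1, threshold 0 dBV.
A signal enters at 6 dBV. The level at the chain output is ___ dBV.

Stage 1: 6 dBV is 5 dB over 1 dBV; at 2.5:1 that becomes 2 dB over, giving 3 dBV.
Stage 2: 11 dB above -8 dBV, reduced 10:1 to 1.1 dB above → -6.9 dBV.
Stage 3: -6.9 dBV ≤ 0 dBV, so stage 3 doesn't engage; output -6.9 dBV.

-6.9 dBV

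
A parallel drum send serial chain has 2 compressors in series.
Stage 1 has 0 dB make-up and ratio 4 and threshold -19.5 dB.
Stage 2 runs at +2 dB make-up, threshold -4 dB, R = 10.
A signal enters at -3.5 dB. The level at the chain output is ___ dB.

Stage 1: -3.5 dB is 16 dB over -19.5 dB; at 4:1 that becomes 4 dB over, giving -15.5 dB.
Stage 2: below threshold (-15.5 ≤ -4); passes unchanged; make-up brings it to -13.5 dB.

-13.5 dB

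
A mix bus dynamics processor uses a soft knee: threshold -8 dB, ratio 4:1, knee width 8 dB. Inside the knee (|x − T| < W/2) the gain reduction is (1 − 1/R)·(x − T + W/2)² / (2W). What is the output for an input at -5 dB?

x − T + W/2 = -5 − (-8) + 4 = 7.
GR = (1 − 1/4) × 7² / 16 = 0.75 × 49 / 16 = 2.296875 dB.
Output = -5 − 2.296875 = -7.296875 dB.

-7.296875 dB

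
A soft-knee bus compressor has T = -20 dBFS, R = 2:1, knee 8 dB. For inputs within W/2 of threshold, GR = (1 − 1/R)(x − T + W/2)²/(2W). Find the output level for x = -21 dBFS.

-21.28125 dBFS

x − T + W/2 = -21 − (-20) + 4 = 3.
GR = (1 − 1/2) × 3² / 16 = 0.5 × 9 / 16 = 0.28125 dB.
Output = -21 − 0.28125 = -21.28125 dBFS.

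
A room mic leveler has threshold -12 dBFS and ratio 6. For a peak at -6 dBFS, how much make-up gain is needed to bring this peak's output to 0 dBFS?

11 dB

Overshoot 6 dB → 6/6 = 1 dB after compression, so the compressed level is -12 + 1 = -11 dBFS.
Make-up = target − compressed = 0 − (-11) = 11 dB.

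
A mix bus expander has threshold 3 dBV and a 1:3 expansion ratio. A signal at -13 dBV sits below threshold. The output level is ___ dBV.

-45 dBV

Undershoot = 3 − (-13) = 16 dB.
At 1:3, that expands to 48 dB under threshold.
Output = 3 − 48 = -45 dBV.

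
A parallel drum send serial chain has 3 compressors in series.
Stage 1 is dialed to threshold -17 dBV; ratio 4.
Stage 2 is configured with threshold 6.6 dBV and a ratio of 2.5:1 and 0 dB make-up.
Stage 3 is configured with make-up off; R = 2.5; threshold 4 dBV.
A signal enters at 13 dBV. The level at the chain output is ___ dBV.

Stage 1: overshoot 30 dB → 30/4 = 7.5 dB → -9.5 dBV.
Stage 2: -9.5 dBV is at or below the 6.6 dBV threshold — no compression; output -9.5 dBV.
Stage 3: -9.5 dBV is at or below the 4 dBV threshold — no compression; output -9.5 dBV.

-9.5 dBV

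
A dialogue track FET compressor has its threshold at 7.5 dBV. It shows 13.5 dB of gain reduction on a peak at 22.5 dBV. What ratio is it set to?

10:1

Input overshoot = 22.5 − 7.5 = 15 dB.
Output overshoot = 15 − 13.5 = 1.5 dB.
Ratio = input overshoot / output overshoot = 15 / 1.5 = 10.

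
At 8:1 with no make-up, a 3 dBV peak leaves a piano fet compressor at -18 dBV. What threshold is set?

-21 dBV

Let T be the threshold. Output overshoot = (input overshoot)/R, so -18 − T = (3 − T)/8.
8·(-18 − T) = 3 − T → 7·T = -144 − 3 = -147.
T = -147/7 = -21 dBV.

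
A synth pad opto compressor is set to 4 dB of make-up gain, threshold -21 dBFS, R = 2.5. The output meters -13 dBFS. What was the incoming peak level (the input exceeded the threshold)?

-11 dBFS

Remove make-up: -13 − 4 = -17 dBFS.
Post-compression overshoot = -17 − (-21) = 4 dB.
Undo the ratio: input overshoot = 4 × 2.5 = 10 dB, giving input = -11 dBFS.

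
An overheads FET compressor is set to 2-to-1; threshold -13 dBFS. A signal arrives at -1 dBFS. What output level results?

-7 dBFS

The input is 12 dB above the -13 dBFS threshold.
2:1 compression reduces that to 12/2 = 6 dB over.
So the level is -13 + 6 = -7 dBFS.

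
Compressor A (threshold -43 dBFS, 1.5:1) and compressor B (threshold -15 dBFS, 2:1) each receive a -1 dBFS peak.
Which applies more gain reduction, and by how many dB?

A: GR = 42 − 42/1.5 = 14 dB.
B: GR = 14 − 14/2 = 7 dB.
A reduces 7 dB more.

A, by 7 dB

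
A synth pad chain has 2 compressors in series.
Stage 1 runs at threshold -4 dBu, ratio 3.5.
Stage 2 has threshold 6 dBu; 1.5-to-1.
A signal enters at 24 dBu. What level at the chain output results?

Stage 1: overshoot 28 dB → 28/3.5 = 8 dB → 4 dBu.
Stage 2: 4 dBu is at or below the 6 dBu threshold — no compression; output 4 dBu.

4 dBu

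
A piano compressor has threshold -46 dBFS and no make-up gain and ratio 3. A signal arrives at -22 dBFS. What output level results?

-22 dBFS sits 24 dB over threshold.
3:1 compression reduces that to 24/3 = 8 dB over.
So the level is -46 + 8 = -38 dBFS.

-38 dBFS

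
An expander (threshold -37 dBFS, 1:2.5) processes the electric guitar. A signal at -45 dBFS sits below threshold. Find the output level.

-57 dBFS

Below threshold, a 1:2.5 expander applies gain = (2.5−1)×(T − x) of attenuation.
(2.5−1) × 8 = 12 dB, so output = -45 − 12 = -57 dBFS.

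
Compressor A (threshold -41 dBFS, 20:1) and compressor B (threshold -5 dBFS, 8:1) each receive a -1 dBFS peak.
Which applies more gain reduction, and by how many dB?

A: overshoot 40 dB → output overshoot 2 dB → GR 38 dB.
B: overshoot 4 dB → output overshoot 0.5 dB → GR 3.5 dB.
Difference: 34.5 dB in favour of A.

A, by 34.5 dB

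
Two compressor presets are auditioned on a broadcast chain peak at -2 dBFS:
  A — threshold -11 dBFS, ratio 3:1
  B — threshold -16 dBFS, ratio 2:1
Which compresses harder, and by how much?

B, by 1 dB

A: 9 dB over, compressed to 3 dB over, so 6 dB of GR.
B: 14 dB over, compressed to 7 dB over, so 7 dB of GR.
Difference: 1 dB in favour of B.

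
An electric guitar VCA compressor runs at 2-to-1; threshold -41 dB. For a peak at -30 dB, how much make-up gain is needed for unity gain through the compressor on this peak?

Overshoot 11 dB → 11/2 = 5.5 dB after compression, so the compressed level is -41 + 5.5 = -35.5 dB.
Make-up = target − compressed = -30 − (-35.5) = 5.5 dB.

5.5 dB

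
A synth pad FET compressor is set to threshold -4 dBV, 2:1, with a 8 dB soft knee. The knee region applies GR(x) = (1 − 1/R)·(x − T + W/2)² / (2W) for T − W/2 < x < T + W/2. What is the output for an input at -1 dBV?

-2.53125 dBV

x − T + W/2 = -1 − (-4) + 4 = 7.
GR = (1 − 1/2) × 7² / 16 = 0.5 × 49 / 16 = 1.53125 dB.
Output = -1 − 1.53125 = -2.53125 dBV.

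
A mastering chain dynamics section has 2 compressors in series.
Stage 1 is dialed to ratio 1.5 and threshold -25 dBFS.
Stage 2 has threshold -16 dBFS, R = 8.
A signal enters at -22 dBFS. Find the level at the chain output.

-23 dBFS

Stage 1: -22 dBFS is 3 dB over -25 dBFS; at 1.5:1 that becomes 2 dB over, giving -23 dBFS.
Stage 2: -23 dBFS ≤ -16 dBFS, so stage 2 doesn't engage; output -23 dBFS.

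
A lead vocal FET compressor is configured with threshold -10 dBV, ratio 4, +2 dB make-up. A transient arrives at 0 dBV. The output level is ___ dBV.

-5.5 dBV

The input is 10 dB above the -10 dBV threshold.
At 4:1 the overshoot is divided by 4, leaving 2.5 dB above threshold.
Output = -10 + 2.5 = -7.5 dBV; make-up adds 2 dB, giving -5.5 dBV.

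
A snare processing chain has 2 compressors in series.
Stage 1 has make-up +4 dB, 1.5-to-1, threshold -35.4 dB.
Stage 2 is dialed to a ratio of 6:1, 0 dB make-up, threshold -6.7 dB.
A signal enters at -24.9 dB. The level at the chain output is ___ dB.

Stage 1: overshoot 10.5 dB → 10.5/1.5 = 7 dB → -28.4 dB; +4 dB make-up → -24.4 dB.
Stage 2: below threshold (-24.4 ≤ -6.7); passes unchanged; output -24.4 dB.

-24.4 dB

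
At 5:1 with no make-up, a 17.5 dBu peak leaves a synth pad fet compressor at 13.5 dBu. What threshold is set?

12.5 dBu

Gain reduction = 17.5 − 13.5 = 4 dB; output overshoot = GR / (R − 1) = 4 / 4 = 1 dB.
Threshold = output − output overshoot = 13.5 − 1 = 12.5 dBu.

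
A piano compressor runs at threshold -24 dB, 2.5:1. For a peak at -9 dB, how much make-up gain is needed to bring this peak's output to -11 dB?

The peak compresses to -24 + 15/2.5 = -18 dB.
To reach -11 dB requires -11 − (-18) = 7 dB of make-up.

7 dB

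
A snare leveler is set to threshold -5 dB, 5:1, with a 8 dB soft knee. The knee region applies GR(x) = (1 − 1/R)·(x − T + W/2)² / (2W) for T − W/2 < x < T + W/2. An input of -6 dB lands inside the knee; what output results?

-6.45 dB

x − T + W/2 = -6 − (-5) + 4 = 3.
GR = (1 − 1/5) × 3² / 16 = 0.8 × 9 / 16 = 0.45 dB.
Output = -6 − 0.45 = -6.45 dB.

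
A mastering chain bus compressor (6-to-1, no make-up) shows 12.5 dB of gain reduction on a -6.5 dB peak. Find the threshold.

Let T be the threshold. Output overshoot = (input overshoot)/R, so -19 − T = (-6.5 − T)/6.
6·(-19 − T) = -6.5 − T → 5·T = -114 − (-6.5) = -107.5.
T = -107.5/5 = -21.5 dB.

-21.5 dB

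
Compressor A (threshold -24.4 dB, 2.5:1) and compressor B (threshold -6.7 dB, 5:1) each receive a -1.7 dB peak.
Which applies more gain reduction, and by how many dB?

A: GR = 22.7 − 22.7/2.5 = 13.62 dB.
B: GR = 5 − 5/5 = 4 dB.
A applies 9.62 dB more gain reduction.

A, by 9.62 dB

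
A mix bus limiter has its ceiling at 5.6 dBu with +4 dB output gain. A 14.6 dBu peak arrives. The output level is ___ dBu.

9.6 dBu

At ∞:1, everything above 5.6 dBu is held at the ceiling.
Output gain then adds 4 dB: 5.6 + 4 = 9.6 dBu.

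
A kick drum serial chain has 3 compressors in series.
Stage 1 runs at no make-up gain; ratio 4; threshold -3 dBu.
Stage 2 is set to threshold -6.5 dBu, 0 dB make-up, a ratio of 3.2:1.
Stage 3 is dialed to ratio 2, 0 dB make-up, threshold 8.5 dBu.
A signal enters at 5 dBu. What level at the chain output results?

Stage 1: overshoot 8 dB → 8/4 = 2 dB → -1 dBu.
Stage 2: 5.5 dB above -6.5 dBu, reduced 3.2:1 to 1.71875 dB above → -4.78125 dBu.
Stage 3: below threshold (-4.78125 ≤ 8.5); passes unchanged; output -4.78125 dBu.

-4.78125 dBu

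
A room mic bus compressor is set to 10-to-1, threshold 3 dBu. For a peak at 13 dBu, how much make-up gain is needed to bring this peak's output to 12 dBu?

8 dB

Overshoot 10 dB → 10/10 = 1 dB after compression, so the compressed level is 3 + 1 = 4 dBu.
Make-up = target − compressed = 12 − 4 = 8 dB.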